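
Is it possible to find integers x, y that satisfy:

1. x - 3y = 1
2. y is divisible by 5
Yes

Take x = 1, y = 0. Substituting into each constraint:
  (1) 1 - 3(0) = 1 ✓
  (2) 0 = 5 × 0, remainder 0 ✓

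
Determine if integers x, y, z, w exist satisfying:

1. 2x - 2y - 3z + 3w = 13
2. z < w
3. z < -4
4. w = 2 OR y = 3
Yes

Take x = 2, y = 3, z = -5, w = 0. Substituting into each constraint:
  (1) 2(2) - 2(3) - 3(-5) + 3(0) = 13 ✓
  (2) -5 < 0 ✓
  (3) -5 < -4 ✓
  (4) y = 3, target 3 ✓ (second branch holds)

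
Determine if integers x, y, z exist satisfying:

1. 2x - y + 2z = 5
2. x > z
Yes

Take x = 1, y = -3, z = 0. Substituting into each constraint:
  (1) 2(1) + 3 + 2(0) = 5 ✓
  (2) 1 > 0 ✓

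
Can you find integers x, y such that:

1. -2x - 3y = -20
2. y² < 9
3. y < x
Yes

Take x = 7, y = 2. Substituting into each constraint:
  (1) -2(7) - 3(2) = -20 ✓
  (2) y² = (2)² = 4, and 4 < 9 ✓
  (3) 2 < 7 ✓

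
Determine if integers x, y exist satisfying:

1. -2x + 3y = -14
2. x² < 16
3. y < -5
Yes

Take x = -2, y = -6. Substituting into each constraint:
  (1) -2(-2) + 3(-6) = -14 ✓
  (2) x² = (-2)² = 4, and 4 < 16 ✓
  (3) -6 < -5 ✓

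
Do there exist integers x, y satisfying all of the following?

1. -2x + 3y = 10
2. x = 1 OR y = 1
Yes

Take x = 1, y = 4. Substituting into each constraint:
  (1) -2(1) + 3(4) = 10 ✓
  (2) x = 1, target 1 ✓ (first branch holds)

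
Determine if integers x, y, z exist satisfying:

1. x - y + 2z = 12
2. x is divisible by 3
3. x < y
Yes

Take x = 0, y = 2, z = 7. Substituting into each constraint:
  (1) 0 + (-2) + 2(7) = 12 ✓
  (2) 0 = 3 × 0, remainder 0 ✓
  (3) 0 < 2 ✓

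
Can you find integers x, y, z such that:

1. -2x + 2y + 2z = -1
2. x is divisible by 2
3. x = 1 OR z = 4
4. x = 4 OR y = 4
No

Even the single constraint (-2x + 2y + 2z = -1) is infeasible over the integers.

  - -2x + 2y + 2z = -1: every term on the left is divisible by 2, so the LHS ≡ 0 (mod 2), but the RHS -1 is not — no integer solution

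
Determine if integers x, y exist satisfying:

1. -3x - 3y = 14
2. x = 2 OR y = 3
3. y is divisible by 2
No

Even the single constraint (-3x - 3y = 14) is infeasible over the integers.

  - -3x - 3y = 14: every term on the left is divisible by 3, so the LHS ≡ 0 (mod 3), but the RHS 14 is not — no integer solution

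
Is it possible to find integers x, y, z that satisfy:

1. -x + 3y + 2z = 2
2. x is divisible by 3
Yes

Take x = 0, y = 0, z = 1. Substituting into each constraint:
  (1) 0 + 3(0) + 2(1) = 2 ✓
  (2) 0 = 3 × 0, remainder 0 ✓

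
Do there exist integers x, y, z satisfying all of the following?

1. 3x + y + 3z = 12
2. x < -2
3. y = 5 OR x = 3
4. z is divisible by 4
No

A contradictory subset is {3x + y + 3z = 12, x < -2, y = 5 OR x = 3}. No integer assignment can satisfy these jointly:

  - 3x + y + 3z = 12: is a linear equation tying the variables together
  - x < -2: bounds one variable relative to a constant
  - y = 5 OR x = 3: forces a choice: either y = 5 or x = 3

Split on the disjunction (y = 5 OR x = 3):
  • If y = 5: with y = 5, every remaining term of the linear equation is divisible by 3, so the left side is ≡ 0 (mod 3); but the right side 7 ≡ 1 (mod 3). No integers can satisfy it.
  • If x = 3: this contradicts the bound x ≤ -3.
Both branches are infeasible, so the system has no integer solution.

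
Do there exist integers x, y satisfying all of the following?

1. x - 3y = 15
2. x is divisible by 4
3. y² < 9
Yes

Take x = 12, y = -1. Substituting into each constraint:
  (1) 12 - 3(-1) = 15 ✓
  (2) 12 = 4 × 3, remainder 0 ✓
  (3) y² = (-1)² = 1, and 1 < 9 ✓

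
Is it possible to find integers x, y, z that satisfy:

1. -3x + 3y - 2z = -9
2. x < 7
Yes

Take x = 3, y = 0, z = 0. Substituting into each constraint:
  (1) -3(3) + 3(0) - 2(0) = -9 ✓
  (2) 3 < 7 ✓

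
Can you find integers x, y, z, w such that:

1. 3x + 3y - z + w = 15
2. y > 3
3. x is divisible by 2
Yes

Take x = 0, y = 4, z = -3, w = 0. Substituting into each constraint:
  (1) 3(0) + 3(4) + 3 + 0 = 15 ✓
  (2) 4 > 3 ✓
  (3) 0 = 2 × 0, remainder 0 ✓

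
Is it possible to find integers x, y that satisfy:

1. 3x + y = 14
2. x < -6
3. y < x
No

The full constraint system is jointly infeasible over the integers. Each constraint and what it forces:

  - 3x + y = 14: is a linear equation tying the variables together
  - x < -6: bounds one variable relative to a constant
  - y < x: bounds one variable relative to another variable

Propagating the comparison: y < x and x ≤ -7 give y ≤ -8. Range argument: with x ∈ [−∞, -7], y ∈ [−∞, -8], the left side of the equation is at most -29, but the right side is 14 > -29. No integer solution exists.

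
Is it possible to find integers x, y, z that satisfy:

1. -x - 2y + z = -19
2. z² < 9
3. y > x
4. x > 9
No

The full constraint system is jointly infeasible over the integers. Each constraint and what it forces:

  - -x - 2y + z = -19: is a linear equation tying the variables together
  - z² < 9: restricts z to |z| ≤ 2
  - y > x: bounds one variable relative to another variable
  - x > 9: bounds one variable relative to a constant

Propagating the comparison: y > x and x ≥ 10 give y ≥ 11. Range argument: with x ∈ [10, ∞], y ∈ [11, ∞], z ∈ [-2, 2], the left side of the equation is at most -30, but the right side is -19 > -30. No integer solution exists.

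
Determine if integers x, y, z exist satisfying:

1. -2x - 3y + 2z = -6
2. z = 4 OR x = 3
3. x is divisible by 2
Yes

Take x = -2, y = 6, z = 4. Substituting into each constraint:
  (1) -2(-2) - 3(6) + 2(4) = -6 ✓
  (2) z = 4, target 4 ✓ (first branch holds)
  (3) -2 = 2 × -1, remainder 0 ✓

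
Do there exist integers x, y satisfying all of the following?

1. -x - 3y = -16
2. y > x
Yes

Take x = 1, y = 5. Substituting into each constraint:
  (1) (-1) - 3(5) = -16 ✓
  (2) 5 > 1 ✓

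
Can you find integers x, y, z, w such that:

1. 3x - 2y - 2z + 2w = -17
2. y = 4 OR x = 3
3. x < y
Yes

Take x = 1, y = 4, z = 0, w = -6. Substituting into each constraint:
  (1) 3(1) - 2(4) - 2(0) + 2(-6) = -17 ✓
  (2) y = 4, target 4 ✓ (first branch holds)
  (3) 1 < 4 ✓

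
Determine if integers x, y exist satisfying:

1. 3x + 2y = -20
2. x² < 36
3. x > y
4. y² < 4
No

A contradictory subset is {3x + 2y = -20, x > y, y² < 4}. No integer assignment can satisfy these jointly:

  - 3x + 2y = -20: is a linear equation tying the variables together
  - x > y: bounds one variable relative to another variable
  - y² < 4: restricts y to |y| ≤ 1

Propagating the comparison: x > y and y ≥ -1 give x ≥ 0. Range argument: with x ∈ [0, ∞], y ∈ [-1, 1], the left side of the equation is at least -2, but the right side is -20 < -2. No integer solution exists.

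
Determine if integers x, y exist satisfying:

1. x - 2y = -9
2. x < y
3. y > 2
Yes

Take x = 1, y = 5. Substituting into each constraint:
  (1) 1 - 2(5) = -9 ✓
  (2) 1 < 5 ✓
  (3) 5 > 2 ✓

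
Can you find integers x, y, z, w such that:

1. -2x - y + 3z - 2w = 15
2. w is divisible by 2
Yes

Take x = 0, y = -15, z = 0, w = 0. Substituting into each constraint:
  (1) -2(0) + 15 + 3(0) - 2(0) = 15 ✓
  (2) 0 = 2 × 0, remainder 0 ✓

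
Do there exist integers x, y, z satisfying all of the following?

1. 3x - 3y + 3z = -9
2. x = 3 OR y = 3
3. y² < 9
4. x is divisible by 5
No

A contradictory subset is {x = 3 OR y = 3, y² < 9, x is divisible by 5}. No integer assignment can satisfy these jointly:

  - x = 3 OR y = 3: forces a choice: either x = 3 or y = 3
  - y² < 9: restricts y to |y| ≤ 2
  - x is divisible by 5: restricts x to multiples of 5

Split on the disjunction (x = 3 OR y = 3):
  • If x = 3: this contradicts the divisibility constraint — 3 is not a multiple of 5.
  • If y = 3: this contradicts y² < 9, which requires |y| ≤ 2.
Both branches are infeasible, so the system has no integer solution.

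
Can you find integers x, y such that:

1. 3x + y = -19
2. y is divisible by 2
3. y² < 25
Yes

Take x = -7, y = 2. Substituting into each constraint:
  (1) 3(-7) + 2 = -19 ✓
  (2) 2 = 2 × 1, remainder 0 ✓
  (3) y² = (2)² = 4, and 4 < 25 ✓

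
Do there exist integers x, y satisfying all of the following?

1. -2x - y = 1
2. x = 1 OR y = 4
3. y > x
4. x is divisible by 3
No

A contradictory subset is {-2x - y = 1, x = 1 OR y = 4, y > x}. No integer assignment can satisfy these jointly:

  - -2x - y = 1: is a linear equation tying the variables together
  - x = 1 OR y = 4: forces a choice: either x = 1 or y = 4
  - y > x: bounds one variable relative to another variable

Split on the disjunction (x = 1 OR y = 4):
  • If x = 1: the equation forces y = -3, giving (x, y) = (1, -3), which violates y > x.
  • If y = 4: with y = 4, every remaining term of the linear equation is divisible by 2, so the left side is ≡ 0 (mod 2); but the right side 5 ≡ 1 (mod 2). No integers can satisfy it.
Both branches are infeasible, so the system has no integer solution.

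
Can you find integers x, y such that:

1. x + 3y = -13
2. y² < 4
Yes

Take x = -13, y = 0. Substituting into each constraint:
  (1) (-13) + 3(0) = -13 ✓
  (2) y² = (0)² = 0, and 0 < 4 ✓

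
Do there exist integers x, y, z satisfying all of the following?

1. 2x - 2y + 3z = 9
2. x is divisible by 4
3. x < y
Yes

Take x = 0, y = 3, z = 5. Substituting into each constraint:
  (1) 2(0) - 2(3) + 3(5) = 9 ✓
  (2) 0 = 4 × 0, remainder 0 ✓
  (3) 0 < 3 ✓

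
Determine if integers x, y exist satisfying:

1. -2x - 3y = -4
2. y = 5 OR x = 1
No

The full constraint system is jointly infeasible over the integers. Each constraint and what it forces:

  - -2x - 3y = -4: is a linear equation tying the variables together
  - y = 5 OR x = 1: forces a choice: either y = 5 or x = 1

Split on the disjunction (y = 5 OR x = 1):
  • If y = 5: with y = 5, every remaining term of the linear equation is divisible by 2, so the left side is ≡ 0 (mod 2); but the right side 11 ≡ 1 (mod 2). No integers can satisfy it.
  • If x = 1: with x = 1, every remaining term of the linear equation is divisible by 3, so the left side is ≡ 0 (mod 3); but the right side -2 ≡ 1 (mod 3). No integers can satisfy it.
Both branches are infeasible, so the system has no integer solution.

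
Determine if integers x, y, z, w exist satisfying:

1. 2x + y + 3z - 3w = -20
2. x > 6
Yes

Take x = 8, y = 0, z = 0, w = 12. Substituting into each constraint:
  (1) 2(8) + 0 + 3(0) - 3(12) = -20 ✓
  (2) 8 > 6 ✓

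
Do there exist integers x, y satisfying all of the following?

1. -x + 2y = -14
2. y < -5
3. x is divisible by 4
Yes

Take x = 0, y = -7. Substituting into each constraint:
  (1) 0 + 2(-7) = -14 ✓
  (2) -7 < -5 ✓
  (3) 0 = 4 × 0, remainder 0 ✓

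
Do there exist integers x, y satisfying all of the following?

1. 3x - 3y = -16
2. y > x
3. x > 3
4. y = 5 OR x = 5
No

Even the single constraint (3x - 3y = -16) is infeasible over the integers.

  - 3x - 3y = -16: every term on the left is divisible by 3, so the LHS ≡ 0 (mod 3), but the RHS -16 is not — no integer solution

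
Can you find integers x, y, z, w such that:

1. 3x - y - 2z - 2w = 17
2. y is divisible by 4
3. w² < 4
Yes

Take x = 9, y = 0, z = 4, w = 1. Substituting into each constraint:
  (1) 3(9) + 0 - 2(4) - 2(1) = 17 ✓
  (2) 0 = 4 × 0, remainder 0 ✓
  (3) w² = (1)² = 1, and 1 < 4 ✓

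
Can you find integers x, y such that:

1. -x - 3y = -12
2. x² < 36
Yes

Take x = 0, y = 4. Substituting into each constraint:
  (1) 0 - 3(4) = -12 ✓
  (2) x² = (0)² = 0, and 0 < 36 ✓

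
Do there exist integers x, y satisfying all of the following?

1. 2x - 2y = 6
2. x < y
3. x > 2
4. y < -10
No

A contradictory subset is {2x - 2y = 6, x < y}. No integer assignment can satisfy these jointly:

  - 2x - 2y = 6: is a linear equation tying the variables together
  - x < y: bounds one variable relative to another variable

From the equation, x − y = 3, i.e. y − x = -3; but y > x requires y − x ≥ 1. Contradiction.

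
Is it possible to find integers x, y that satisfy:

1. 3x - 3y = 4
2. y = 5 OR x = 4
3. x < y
No

Even the single constraint (3x - 3y = 4) is infeasible over the integers.

  - 3x - 3y = 4: every term on the left is divisible by 3, so the LHS ≡ 0 (mod 3), but the RHS 4 is not — no integer solution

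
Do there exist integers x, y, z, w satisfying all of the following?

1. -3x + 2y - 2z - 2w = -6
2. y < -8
Yes

Take x = -4, y = -9, z = 0, w = 0. Substituting into each constraint:
  (1) -3(-4) + 2(-9) - 2(0) - 2(0) = -6 ✓
  (2) -9 < -8 ✓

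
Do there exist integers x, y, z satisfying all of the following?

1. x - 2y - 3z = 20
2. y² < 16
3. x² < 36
Yes

Take x = 2, y = 0, z = -6. Substituting into each constraint:
  (1) 2 - 2(0) - 3(-6) = 20 ✓
  (2) y² = (0)² = 0, and 0 < 16 ✓
  (3) x² = (2)² = 4, and 4 < 36 ✓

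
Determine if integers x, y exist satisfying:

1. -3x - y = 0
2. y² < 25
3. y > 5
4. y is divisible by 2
No

A contradictory subset is {y² < 25, y > 5}. No integer assignment can satisfy these jointly:

  - y² < 25: restricts y to |y| ≤ 4
  - y > 5: bounds one variable relative to a constant

Direct contradiction: the bounds on y require y ≥ 6 and y ≤ 4 simultaneously, which is empty.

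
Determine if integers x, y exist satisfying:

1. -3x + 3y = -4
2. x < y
No

Even the single constraint (-3x + 3y = -4) is infeasible over the integers.

  - -3x + 3y = -4: every term on the left is divisible by 3, so the LHS ≡ 0 (mod 3), but the RHS -4 is not — no integer solution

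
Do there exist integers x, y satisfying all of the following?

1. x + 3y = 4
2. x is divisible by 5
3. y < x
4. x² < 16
No

A contradictory subset is {x + 3y = 4, y < x, x² < 16}. No integer assignment can satisfy these jointly:

  - x + 3y = 4: is a linear equation tying the variables together
  - y < x: bounds one variable relative to another variable
  - x² < 16: restricts x to |x| ≤ 3

The bounds confine x to {-3, -2, -1, 0, 1, 2, 3}. For each value, substitute into the equation:
  • x = -3: the equation gives 3y = 7, so y would not be an integer.
  • x = -2: the equation forces y = 2, but x > y fails since -2 ≤ 2.
  • x = -1: the equation gives 3y = 5, so y would not be an integer.
  • x = 0: the equation gives 3y = 4, so y would not be an integer.
  • x = 1: the equation forces y = 1, but x > y fails since 1 ≤ 1.
  • x = 2: the equation gives 3y = 2, so y would not be an integer.
  • x = 3: the equation gives 3y = 1, so y would not be an integer.
Every case fails, so no integer solution exists.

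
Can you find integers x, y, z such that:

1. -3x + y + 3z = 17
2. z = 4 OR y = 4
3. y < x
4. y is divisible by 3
No

A contradictory subset is {-3x + y + 3z = 17, y is divisible by 3}. No integer assignment can satisfy these jointly:

  - -3x + y + 3z = 17: is a linear equation tying the variables together
  - y is divisible by 3: restricts y to multiples of 3

Modular obstruction: writing y = 3y', every remaining term of the linear equation is divisible by 3, so the left side is ≡ 0 (mod 3); but the right side 17 ≡ 2 (mod 3). No integers can satisfy it.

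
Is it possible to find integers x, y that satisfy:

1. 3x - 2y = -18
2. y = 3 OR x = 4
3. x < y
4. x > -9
Yes

Take x = -4, y = 3. Substituting into each constraint:
  (1) 3(-4) - 2(3) = -18 ✓
  (2) y = 3, target 3 ✓ (first branch holds)
  (3) -4 < 3 ✓
  (4) -4 > -9 ✓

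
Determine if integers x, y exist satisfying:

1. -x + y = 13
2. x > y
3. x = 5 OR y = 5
No

A contradictory subset is {-x + y = 13, x > y}. No integer assignment can satisfy these jointly:

  - -x + y = 13: is a linear equation tying the variables together
  - x > y: bounds one variable relative to another variable

From the equation, x − y = -13, i.e. x − y = -13; but x > y requires x − y ≥ 1. Contradiction.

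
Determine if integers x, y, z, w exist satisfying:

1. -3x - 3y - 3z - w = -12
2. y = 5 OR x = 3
Yes

Take x = 3, y = 1, z = 0, w = 0. Substituting into each constraint:
  (1) -3(3) - 3(1) - 3(0) + 0 = -12 ✓
  (2) x = 3, target 3 ✓ (second branch holds)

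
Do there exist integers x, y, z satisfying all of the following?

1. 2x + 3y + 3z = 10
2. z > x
Yes

Take x = -1, y = 4, z = 0. Substituting into each constraint:
  (1) 2(-1) + 3(4) + 3(0) = 10 ✓
  (2) 0 > -1 ✓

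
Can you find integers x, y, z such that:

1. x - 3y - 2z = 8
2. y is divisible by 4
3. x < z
Yes

Take x = -10, y = 0, z = -9. Substituting into each constraint:
  (1) (-10) - 3(0) - 2(-9) = 8 ✓
  (2) 0 = 4 × 0, remainder 0 ✓
  (3) -10 < -9 ✓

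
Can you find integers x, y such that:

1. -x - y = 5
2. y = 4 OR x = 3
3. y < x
Yes

Take x = 3, y = -8. Substituting into each constraint:
  (1) (-3) + 8 = 5 ✓
  (2) x = 3, target 3 ✓ (second branch holds)
  (3) -8 < 3 ✓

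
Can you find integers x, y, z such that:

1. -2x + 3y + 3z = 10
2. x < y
Yes

Take x = 1, y = 2, z = 2. Substituting into each constraint:
  (1) -2(1) + 3(2) + 3(2) = 10 ✓
  (2) 1 < 2 ✓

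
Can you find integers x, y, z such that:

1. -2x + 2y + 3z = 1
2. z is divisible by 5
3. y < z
Yes

Take x = 11, y = 4, z = 5. Substituting into each constraint:
  (1) -2(11) + 2(4) + 3(5) = 1 ✓
  (2) 5 = 5 × 1, remainder 0 ✓
  (3) 4 < 5 ✓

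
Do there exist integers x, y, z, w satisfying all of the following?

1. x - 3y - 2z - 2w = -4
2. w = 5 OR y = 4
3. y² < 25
Yes

Take x = 0, y = 4, z = 0, w = -4. Substituting into each constraint:
  (1) 0 - 3(4) - 2(0) - 2(-4) = -4 ✓
  (2) y = 4, target 4 ✓ (second branch holds)
  (3) y² = (4)² = 16, and 16 < 25 ✓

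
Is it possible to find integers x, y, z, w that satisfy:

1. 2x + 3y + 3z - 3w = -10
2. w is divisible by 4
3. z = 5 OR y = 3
Yes

Take x = -2, y = -7, z = 5, w = 0. Substituting into each constraint:
  (1) 2(-2) + 3(-7) + 3(5) - 3(0) = -10 ✓
  (2) 0 = 4 × 0, remainder 0 ✓
  (3) z = 5, target 5 ✓ (first branch holds)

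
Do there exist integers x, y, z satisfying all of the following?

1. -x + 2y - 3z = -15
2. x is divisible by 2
Yes

Take x = 0, y = 0, z = 5. Substituting into each constraint:
  (1) 0 + 2(0) - 3(5) = -15 ✓
  (2) 0 = 2 × 0, remainder 0 ✓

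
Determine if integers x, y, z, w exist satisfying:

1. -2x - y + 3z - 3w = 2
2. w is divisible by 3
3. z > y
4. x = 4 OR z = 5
Yes

Take x = 4, y = 2, z = 4, w = 0. Substituting into each constraint:
  (1) -2(4) + (-2) + 3(4) - 3(0) = 2 ✓
  (2) 0 = 3 × 0, remainder 0 ✓
  (3) 4 > 2 ✓
  (4) x = 4, target 4 ✓ (first branch holds)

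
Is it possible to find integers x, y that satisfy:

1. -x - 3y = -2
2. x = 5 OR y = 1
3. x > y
Yes

Take x = 5, y = -1. Substituting into each constraint:
  (1) (-5) - 3(-1) = -2 ✓
  (2) x = 5, target 5 ✓ (first branch holds)
  (3) 5 > -1 ✓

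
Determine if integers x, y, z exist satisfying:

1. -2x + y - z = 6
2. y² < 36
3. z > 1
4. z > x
Yes

Take x = -4, y = 0, z = 2. Substituting into each constraint:
  (1) -2(-4) + 0 + (-2) = 6 ✓
  (2) y² = (0)² = 0, and 0 < 36 ✓
  (3) 2 > 1 ✓
  (4) 2 > -4 ✓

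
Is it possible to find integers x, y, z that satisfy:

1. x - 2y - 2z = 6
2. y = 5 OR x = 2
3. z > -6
Yes

Take x = 2, y = -2, z = 0. Substituting into each constraint:
  (1) 2 - 2(-2) - 2(0) = 6 ✓
  (2) x = 2, target 2 ✓ (second branch holds)
  (3) 0 > -6 ✓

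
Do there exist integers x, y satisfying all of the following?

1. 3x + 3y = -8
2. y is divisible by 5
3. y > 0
No

Even the single constraint (3x + 3y = -8) is infeasible over the integers.

  - 3x + 3y = -8: every term on the left is divisible by 3, so the LHS ≡ 0 (mod 3), but the RHS -8 is not — no integer solution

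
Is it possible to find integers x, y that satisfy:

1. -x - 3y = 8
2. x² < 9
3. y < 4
Yes

Take x = 1, y = -3. Substituting into each constraint:
  (1) (-1) - 3(-3) = 8 ✓
  (2) x² = (1)² = 1, and 1 < 9 ✓
  (3) -3 < 4 ✓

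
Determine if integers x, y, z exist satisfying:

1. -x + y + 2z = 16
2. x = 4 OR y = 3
Yes

Take x = 1, y = 3, z = 7. Substituting into each constraint:
  (1) (-1) + 3 + 2(7) = 16 ✓
  (2) y = 3, target 3 ✓ (second branch holds)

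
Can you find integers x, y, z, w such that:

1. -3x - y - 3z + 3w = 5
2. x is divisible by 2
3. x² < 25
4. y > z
Yes

Take x = 0, y = 1, z = 0, w = 2. Substituting into each constraint:
  (1) -3(0) + (-1) - 3(0) + 3(2) = 5 ✓
  (2) 0 = 2 × 0, remainder 0 ✓
  (3) x² = (0)² = 0, and 0 < 25 ✓
  (4) 1 > 0 ✓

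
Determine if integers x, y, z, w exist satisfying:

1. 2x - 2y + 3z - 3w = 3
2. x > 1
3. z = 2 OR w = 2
Yes

Take x = 3, y = 0, z = 1, w = 2. Substituting into each constraint:
  (1) 2(3) - 2(0) + 3(1) - 3(2) = 3 ✓
  (2) 3 > 1 ✓
  (3) w = 2, target 2 ✓ (second branch holds)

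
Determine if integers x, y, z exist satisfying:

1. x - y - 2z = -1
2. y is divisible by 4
Yes

Take x = -1, y = 0, z = 0. Substituting into each constraint:
  (1) (-1) + 0 - 2(0) = -1 ✓
  (2) 0 = 4 × 0, remainder 0 ✓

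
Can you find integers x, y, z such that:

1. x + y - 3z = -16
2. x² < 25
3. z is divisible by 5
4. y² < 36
Yes

Take x = 2, y = -3, z = 5. Substituting into each constraint:
  (1) 2 + (-3) - 3(5) = -16 ✓
  (2) x² = (2)² = 4, and 4 < 25 ✓
  (3) 5 = 5 × 1, remainder 0 ✓
  (4) y² = (-3)² = 9, and 9 < 36 ✓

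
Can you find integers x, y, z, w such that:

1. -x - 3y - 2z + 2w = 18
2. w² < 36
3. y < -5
Yes

Take x = 0, y = -6, z = 0, w = 0. Substituting into each constraint:
  (1) 0 - 3(-6) - 2(0) + 2(0) = 18 ✓
  (2) w² = (0)² = 0, and 0 < 36 ✓
  (3) -6 < -5 ✓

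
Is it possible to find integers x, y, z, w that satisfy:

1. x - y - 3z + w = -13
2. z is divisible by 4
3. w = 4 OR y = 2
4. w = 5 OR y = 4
Yes

Take x = -16, y = 2, z = 0, w = 5. Substituting into each constraint:
  (1) (-16) + (-2) - 3(0) + 5 = -13 ✓
  (2) 0 = 4 × 0, remainder 0 ✓
  (3) y = 2, target 2 ✓ (second branch holds)
  (4) w = 5, target 5 ✓ (first branch holds)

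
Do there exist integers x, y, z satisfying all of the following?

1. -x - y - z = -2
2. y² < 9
Yes

Take x = 0, y = 0, z = 2. Substituting into each constraint:
  (1) 0 + 0 + (-2) = -2 ✓
  (2) y² = (0)² = 0, and 0 < 9 ✓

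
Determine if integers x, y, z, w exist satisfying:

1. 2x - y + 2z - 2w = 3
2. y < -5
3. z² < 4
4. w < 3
Yes

Take x = 0, y = -7, z = 0, w = 2. Substituting into each constraint:
  (1) 2(0) + 7 + 2(0) - 2(2) = 3 ✓
  (2) -7 < -5 ✓
  (3) z² = (0)² = 0, and 0 < 4 ✓
  (4) 2 < 3 ✓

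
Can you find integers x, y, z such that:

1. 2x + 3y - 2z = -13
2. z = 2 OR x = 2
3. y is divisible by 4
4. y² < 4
No

A contradictory subset is {2x + 3y - 2z = -13, y is divisible by 4}. No integer assignment can satisfy these jointly:

  - 2x + 3y - 2z = -13: is a linear equation tying the variables together
  - y is divisible by 4: restricts y to multiples of 4

Modular obstruction: writing y = 4y', every remaining term of the linear equation is divisible by 2, so the left side is ≡ 0 (mod 2); but the right side -13 ≡ 1 (mod 2). No integers can satisfy it.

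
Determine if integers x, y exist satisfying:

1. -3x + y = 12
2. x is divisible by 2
Yes

Take x = 0, y = 12. Substituting into each constraint:
  (1) -3(0) + 12 = 12 ✓
  (2) 0 = 2 × 0, remainder 0 ✓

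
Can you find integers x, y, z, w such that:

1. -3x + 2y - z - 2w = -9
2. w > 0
Yes

Take x = 1, y = 0, z = 0, w = 3. Substituting into each constraint:
  (1) -3(1) + 2(0) + 0 - 2(3) = -9 ✓
  (2) 3 > 0 ✓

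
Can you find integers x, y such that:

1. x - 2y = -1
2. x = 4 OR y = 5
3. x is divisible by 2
No

The full constraint system is jointly infeasible over the integers. Each constraint and what it forces:

  - x - 2y = -1: is a linear equation tying the variables together
  - x = 4 OR y = 5: forces a choice: either x = 4 or y = 5
  - x is divisible by 2: restricts x to multiples of 2

Modular obstruction: writing x = 2x', every remaining term of the linear equation is divisible by 2, so the left side is ≡ 0 (mod 2); but the right side -1 ≡ 1 (mod 2). No integers can satisfy it.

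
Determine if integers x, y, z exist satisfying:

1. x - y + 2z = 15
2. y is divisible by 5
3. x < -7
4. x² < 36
No

A contradictory subset is {x < -7, x² < 36}. No integer assignment can satisfy these jointly:

  - x < -7: bounds one variable relative to a constant
  - x² < 36: restricts x to |x| ≤ 5

Direct contradiction: the bounds on x require x ≥ -5 and x ≤ -8 simultaneously, which is empty.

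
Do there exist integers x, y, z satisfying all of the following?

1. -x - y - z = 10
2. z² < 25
Yes

Take x = -10, y = 0, z = 0. Substituting into each constraint:
  (1) 10 + 0 + 0 = 10 ✓
  (2) z² = (0)² = 0, and 0 < 25 ✓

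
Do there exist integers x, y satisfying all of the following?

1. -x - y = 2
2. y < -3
Yes

Take x = 2, y = -4. Substituting into each constraint:
  (1) (-2) + 4 = 2 ✓
  (2) -4 < -3 ✓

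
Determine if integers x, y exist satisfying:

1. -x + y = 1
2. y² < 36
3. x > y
No

A contradictory subset is {-x + y = 1, x > y}. No integer assignment can satisfy these jointly:

  - -x + y = 1: is a linear equation tying the variables together
  - x > y: bounds one variable relative to another variable

From the equation, x − y = -1, i.e. x − y = -1; but x > y requires x − y ≥ 1. Contradiction.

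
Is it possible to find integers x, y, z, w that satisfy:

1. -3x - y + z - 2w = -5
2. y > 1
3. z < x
Yes

Take x = 1, y = 2, z = 0, w = 0. Substituting into each constraint:
  (1) -3(1) + (-2) + 0 - 2(0) = -5 ✓
  (2) 2 > 1 ✓
  (3) 0 < 1 ✓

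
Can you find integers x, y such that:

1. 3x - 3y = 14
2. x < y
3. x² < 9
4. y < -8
No

Even the single constraint (3x - 3y = 14) is infeasible over the integers.

  - 3x - 3y = 14: every term on the left is divisible by 3, so the LHS ≡ 0 (mod 3), but the RHS 14 is not — no integer solution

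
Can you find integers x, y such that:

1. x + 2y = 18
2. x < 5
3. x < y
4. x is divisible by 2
Yes

Take x = 0, y = 9. Substituting into each constraint:
  (1) 0 + 2(9) = 18 ✓
  (2) 0 < 5 ✓
  (3) 0 < 9 ✓
  (4) 0 = 2 × 0, remainder 0 ✓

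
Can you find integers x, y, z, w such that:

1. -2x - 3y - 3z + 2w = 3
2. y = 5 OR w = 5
Yes

Take x = -9, y = 5, z = 0, w = 0. Substituting into each constraint:
  (1) -2(-9) - 3(5) - 3(0) + 2(0) = 3 ✓
  (2) y = 5, target 5 ✓ (first branch holds)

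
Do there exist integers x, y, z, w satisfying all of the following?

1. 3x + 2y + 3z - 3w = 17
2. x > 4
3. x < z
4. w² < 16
Yes

Take x = 5, y = -8, z = 6, w = 0. Substituting into each constraint:
  (1) 3(5) + 2(-8) + 3(6) - 3(0) = 17 ✓
  (2) 5 > 4 ✓
  (3) 5 < 6 ✓
  (4) w² = (0)² = 0, and 0 < 16 ✓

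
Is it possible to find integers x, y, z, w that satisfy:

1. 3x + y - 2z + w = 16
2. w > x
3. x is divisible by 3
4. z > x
Yes

Take x = 0, y = 17, z = 1, w = 1. Substituting into each constraint:
  (1) 3(0) + 17 - 2(1) + 1 = 16 ✓
  (2) 1 > 0 ✓
  (3) 0 = 3 × 0, remainder 0 ✓
  (4) 1 > 0 ✓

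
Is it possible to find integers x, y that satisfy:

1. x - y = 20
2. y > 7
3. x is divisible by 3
Yes

Take x = 30, y = 10. Substituting into each constraint:
  (1) 30 + (-10) = 20 ✓
  (2) 10 > 7 ✓
  (3) 30 = 3 × 10, remainder 0 ✓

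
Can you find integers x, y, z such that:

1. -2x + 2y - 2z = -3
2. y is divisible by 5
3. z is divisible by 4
No

Even the single constraint (-2x + 2y - 2z = -3) is infeasible over the integers.

  - -2x + 2y - 2z = -3: every term on the left is divisible by 2, so the LHS ≡ 0 (mod 2), but the RHS -3 is not — no integer solution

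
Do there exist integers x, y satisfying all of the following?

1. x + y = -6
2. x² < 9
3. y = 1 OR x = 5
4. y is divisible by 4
No

A contradictory subset is {x² < 9, y = 1 OR x = 5, y is divisible by 4}. No integer assignment can satisfy these jointly:

  - x² < 9: restricts x to |x| ≤ 2
  - y = 1 OR x = 5: forces a choice: either y = 1 or x = 5
  - y is divisible by 4: restricts y to multiples of 4

Split on the disjunction (y = 1 OR x = 5):
  • If y = 1: this contradicts the divisibility constraint — 1 is not a multiple of 4.
  • If x = 5: this contradicts x² < 9, which requires |x| ≤ 2.
Both branches are infeasible, so the system has no integer solution.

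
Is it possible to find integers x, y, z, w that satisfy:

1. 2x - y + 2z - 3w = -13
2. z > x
Yes

Take x = 0, y = 0, z = 1, w = 5. Substituting into each constraint:
  (1) 2(0) + 0 + 2(1) - 3(5) = -13 ✓
  (2) 1 > 0 ✓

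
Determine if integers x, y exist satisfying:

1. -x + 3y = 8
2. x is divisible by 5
Yes

Take x = -5, y = 1. Substituting into each constraint:
  (1) 5 + 3(1) = 8 ✓
  (2) -5 = 5 × -1, remainder 0 ✓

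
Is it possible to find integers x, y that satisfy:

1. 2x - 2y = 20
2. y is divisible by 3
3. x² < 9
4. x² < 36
Yes

Take x = 1, y = -9. Substituting into each constraint:
  (1) 2(1) - 2(-9) = 20 ✓
  (2) -9 = 3 × -3, remainder 0 ✓
  (3) x² = (1)² = 1, and 1 < 9 ✓
  (4) x² = (1)² = 1, and 1 < 36 ✓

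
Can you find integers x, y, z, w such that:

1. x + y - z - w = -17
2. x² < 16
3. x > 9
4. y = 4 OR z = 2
No

A contradictory subset is {x² < 16, x > 9}. No integer assignment can satisfy these jointly:

  - x² < 16: restricts x to |x| ≤ 3
  - x > 9: bounds one variable relative to a constant

Direct contradiction: the bounds on x require x ≥ 10 and x ≤ 3 simultaneously, which is empty.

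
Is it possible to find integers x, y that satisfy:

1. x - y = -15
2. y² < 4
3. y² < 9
Yes

Take x = -15, y = 0. Substituting into each constraint:
  (1) (-15) + 0 = -15 ✓
  (2) y² = (0)² = 0, and 0 < 4 ✓
  (3) y² = (0)² = 0, and 0 < 9 ✓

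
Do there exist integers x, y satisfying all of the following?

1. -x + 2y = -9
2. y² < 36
Yes

Take x = 1, y = -4. Substituting into each constraint:
  (1) (-1) + 2(-4) = -9 ✓
  (2) y² = (-4)² = 16, and 16 < 36 ✓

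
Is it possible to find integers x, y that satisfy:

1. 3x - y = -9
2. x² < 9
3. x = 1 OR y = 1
Yes

Take x = 1, y = 12. Substituting into each constraint:
  (1) 3(1) + (-12) = -9 ✓
  (2) x² = (1)² = 1, and 1 < 9 ✓
  (3) x = 1, target 1 ✓ (first branch holds)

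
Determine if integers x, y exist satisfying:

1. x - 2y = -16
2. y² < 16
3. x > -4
No

The full constraint system is jointly infeasible over the integers. Each constraint and what it forces:

  - x - 2y = -16: is a linear equation tying the variables together
  - y² < 16: restricts y to |y| ≤ 3
  - x > -4: bounds one variable relative to a constant

Range argument: with x ∈ [-3, ∞], y ∈ [-3, 3], the left side of the equation is at least -9, but the right side is -16 < -9. No integer solution exists.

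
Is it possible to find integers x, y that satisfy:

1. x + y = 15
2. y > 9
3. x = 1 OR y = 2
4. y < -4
No

A contradictory subset is {y > 9, y < -4}. No integer assignment can satisfy these jointly:

  - y > 9: bounds one variable relative to a constant
  - y < -4: bounds one variable relative to a constant

Direct contradiction: the bounds on y require y ≥ 10 and y ≤ -5 simultaneously, which is empty.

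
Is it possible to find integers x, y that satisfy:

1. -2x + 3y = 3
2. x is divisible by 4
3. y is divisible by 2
No

A contradictory subset is {-2x + 3y = 3, y is divisible by 2}. No integer assignment can satisfy these jointly:

  - -2x + 3y = 3: is a linear equation tying the variables together
  - y is divisible by 2: restricts y to multiples of 2

Modular obstruction: writing y = 2y', every remaining term of the linear equation is divisible by 2, so the left side is ≡ 0 (mod 2); but the right side 3 ≡ 1 (mod 2). No integers can satisfy it.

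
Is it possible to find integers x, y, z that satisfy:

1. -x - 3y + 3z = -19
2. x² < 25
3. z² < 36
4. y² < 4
Yes

Take x = 4, y = 0, z = -5. Substituting into each constraint:
  (1) (-4) - 3(0) + 3(-5) = -19 ✓
  (2) x² = (4)² = 16, and 16 < 25 ✓
  (3) z² = (-5)² = 25, and 25 < 36 ✓
  (4) y² = (0)² = 0, and 0 < 4 ✓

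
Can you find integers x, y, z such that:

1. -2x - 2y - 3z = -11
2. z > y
Yes

Take x = 4, y = 0, z = 1. Substituting into each constraint:
  (1) -2(4) - 2(0) - 3(1) = -11 ✓
  (2) 1 > 0 ✓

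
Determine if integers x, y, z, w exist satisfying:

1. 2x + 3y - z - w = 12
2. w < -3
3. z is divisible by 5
Yes

Take x = 4, y = 0, z = 0, w = -4. Substituting into each constraint:
  (1) 2(4) + 3(0) + 0 + 4 = 12 ✓
  (2) -4 < -3 ✓
  (3) 0 = 5 × 0, remainder 0 ✓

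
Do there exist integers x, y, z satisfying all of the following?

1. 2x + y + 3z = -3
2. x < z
Yes

Take x = -1, y = -1, z = 0. Substituting into each constraint:
  (1) 2(-1) + (-1) + 3(0) = -3 ✓
  (2) -1 < 0 ✓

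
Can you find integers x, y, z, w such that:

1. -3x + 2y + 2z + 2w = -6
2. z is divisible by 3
Yes

Take x = 0, y = -3, z = 0, w = 0. Substituting into each constraint:
  (1) -3(0) + 2(-3) + 2(0) + 2(0) = -6 ✓
  (2) 0 = 3 × 0, remainder 0 ✓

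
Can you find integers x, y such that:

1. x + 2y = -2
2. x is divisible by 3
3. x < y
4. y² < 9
Yes

Take x = -6, y = 2. Substituting into each constraint:
  (1) (-6) + 2(2) = -2 ✓
  (2) -6 = 3 × -2, remainder 0 ✓
  (3) -6 < 2 ✓
  (4) y² = (2)² = 4, and 4 < 9 ✓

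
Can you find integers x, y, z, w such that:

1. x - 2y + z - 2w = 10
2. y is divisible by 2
Yes

Take x = 0, y = 0, z = 0, w = -5. Substituting into each constraint:
  (1) 0 - 2(0) + 0 - 2(-5) = 10 ✓
  (2) 0 = 2 × 0, remainder 0 ✓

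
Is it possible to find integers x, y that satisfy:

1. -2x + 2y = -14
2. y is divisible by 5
Yes

Take x = 7, y = 0. Substituting into each constraint:
  (1) -2(7) + 2(0) = -14 ✓
  (2) 0 = 5 × 0, remainder 0 ✓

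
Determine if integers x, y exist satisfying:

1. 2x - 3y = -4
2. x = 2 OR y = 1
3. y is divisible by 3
No

A contradictory subset is {2x - 3y = -4, x = 2 OR y = 1}. No integer assignment can satisfy these jointly:

  - 2x - 3y = -4: is a linear equation tying the variables together
  - x = 2 OR y = 1: forces a choice: either x = 2 or y = 1

Split on the disjunction (x = 2 OR y = 1):
  • If x = 2: with x = 2, every remaining term of the linear equation is divisible by 3, so the left side is ≡ 0 (mod 3); but the right side -8 ≡ 1 (mod 3). No integers can satisfy it.
  • If y = 1: with y = 1, every remaining term of the linear equation is divisible by 2, so the left side is ≡ 0 (mod 2); but the right side -1 ≡ 1 (mod 2). No integers can satisfy it.
Both branches are infeasible, so the system has no integer solution.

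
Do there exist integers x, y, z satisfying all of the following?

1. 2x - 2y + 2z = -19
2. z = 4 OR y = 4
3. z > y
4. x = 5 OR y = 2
No

Even the single constraint (2x - 2y + 2z = -19) is infeasible over the integers.

  - 2x - 2y + 2z = -19: every term on the left is divisible by 2, so the LHS ≡ 0 (mod 2), but the RHS -19 is not — no integer solution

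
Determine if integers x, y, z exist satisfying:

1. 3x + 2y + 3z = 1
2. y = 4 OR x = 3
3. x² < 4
No

The full constraint system is jointly infeasible over the integers. Each constraint and what it forces:

  - 3x + 2y + 3z = 1: is a linear equation tying the variables together
  - y = 4 OR x = 3: forces a choice: either y = 4 or x = 3
  - x² < 4: restricts x to |x| ≤ 1

Split on the disjunction (y = 4 OR x = 3):
  • If y = 4: with y = 4, every remaining term of the linear equation is divisible by 3, so the left side is ≡ 0 (mod 3); but the right side -7 ≡ 2 (mod 3). No integers can satisfy it.
  • If x = 3: this contradicts x² < 4, which requires |x| ≤ 1.
Both branches are infeasible, so the system has no integer solution.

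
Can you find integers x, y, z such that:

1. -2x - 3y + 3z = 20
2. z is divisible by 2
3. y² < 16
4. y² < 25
Yes

Take x = -13, y = 2, z = 0. Substituting into each constraint:
  (1) -2(-13) - 3(2) + 3(0) = 20 ✓
  (2) 0 = 2 × 0, remainder 0 ✓
  (3) y² = (2)² = 4, and 4 < 16 ✓
  (4) y² = (2)² = 4, and 4 < 25 ✓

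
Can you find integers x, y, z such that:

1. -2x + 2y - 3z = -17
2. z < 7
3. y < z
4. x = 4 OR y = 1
Yes

Take x = 5, y = 1, z = 3. Substituting into each constraint:
  (1) -2(5) + 2(1) - 3(3) = -17 ✓
  (2) 3 < 7 ✓
  (3) 1 < 3 ✓
  (4) y = 1, target 1 ✓ (second branch holds)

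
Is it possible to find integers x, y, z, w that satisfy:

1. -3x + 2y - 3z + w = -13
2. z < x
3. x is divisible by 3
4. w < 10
Yes

Take x = 0, y = -8, z = -1, w = 0. Substituting into each constraint:
  (1) -3(0) + 2(-8) - 3(-1) + 0 = -13 ✓
  (2) -1 < 0 ✓
  (3) 0 = 3 × 0, remainder 0 ✓
  (4) 0 < 10 ✓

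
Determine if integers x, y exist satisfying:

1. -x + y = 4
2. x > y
No

The full constraint system is jointly infeasible over the integers. Each constraint and what it forces:

  - -x + y = 4: is a linear equation tying the variables together
  - x > y: bounds one variable relative to another variable

From the equation, x − y = -4, i.e. x − y = -4; but x > y requires x − y ≥ 1. Contradiction.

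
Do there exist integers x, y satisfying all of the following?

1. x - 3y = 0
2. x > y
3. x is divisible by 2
Yes

Take x = 6, y = 2. Substituting into each constraint:
  (1) 6 - 3(2) = 0 ✓
  (2) 6 > 2 ✓
  (3) 6 = 2 × 3, remainder 0 ✓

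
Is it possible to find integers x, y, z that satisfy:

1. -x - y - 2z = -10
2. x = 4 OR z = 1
Yes

Take x = 0, y = 8, z = 1. Substituting into each constraint:
  (1) 0 + (-8) - 2(1) = -10 ✓
  (2) z = 1, target 1 ✓ (second branch holds)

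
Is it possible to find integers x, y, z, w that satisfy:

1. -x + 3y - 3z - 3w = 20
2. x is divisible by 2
Yes

Take x = 4, y = 8, z = 0, w = 0. Substituting into each constraint:
  (1) (-4) + 3(8) - 3(0) - 3(0) = 20 ✓
  (2) 4 = 2 × 2, remainder 0 ✓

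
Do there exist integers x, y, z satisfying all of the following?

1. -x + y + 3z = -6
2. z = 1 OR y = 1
Yes

Take x = 0, y = -9, z = 1. Substituting into each constraint:
  (1) 0 + (-9) + 3(1) = -6 ✓
  (2) z = 1, target 1 ✓ (first branch holds)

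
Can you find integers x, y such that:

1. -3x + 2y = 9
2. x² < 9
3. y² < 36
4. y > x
Yes

Take x = -1, y = 3. Substituting into each constraint:
  (1) -3(-1) + 2(3) = 9 ✓
  (2) x² = (-1)² = 1, and 1 < 9 ✓
  (3) y² = (3)² = 9, and 9 < 36 ✓
  (4) 3 > -1 ✓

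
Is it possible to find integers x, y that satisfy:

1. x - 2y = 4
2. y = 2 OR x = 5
Yes

Take x = 8, y = 2. Substituting into each constraint:
  (1) 8 - 2(2) = 4 ✓
  (2) y = 2, target 2 ✓ (first branch holds)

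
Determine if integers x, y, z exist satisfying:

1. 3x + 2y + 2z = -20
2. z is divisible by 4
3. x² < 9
Yes

Take x = 2, y = -13, z = 0. Substituting into each constraint:
  (1) 3(2) + 2(-13) + 2(0) = -20 ✓
  (2) 0 = 4 × 0, remainder 0 ✓
  (3) x² = (2)² = 4, and 4 < 9 ✓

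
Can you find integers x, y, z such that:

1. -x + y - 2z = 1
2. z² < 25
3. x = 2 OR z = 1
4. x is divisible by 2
Yes

Take x = 0, y = 3, z = 1. Substituting into each constraint:
  (1) 0 + 3 - 2(1) = 1 ✓
  (2) z² = (1)² = 1, and 1 < 25 ✓
  (3) z = 1, target 1 ✓ (second branch holds)
  (4) 0 = 2 × 0, remainder 0 ✓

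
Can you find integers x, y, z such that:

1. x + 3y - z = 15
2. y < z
Yes

Take x = 16, y = 0, z = 1. Substituting into each constraint:
  (1) 16 + 3(0) + (-1) = 15 ✓
  (2) 0 < 1 ✓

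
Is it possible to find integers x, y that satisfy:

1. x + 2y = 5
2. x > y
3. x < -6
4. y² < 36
No

A contradictory subset is {x + 2y = 5, x > y, x < -6}. No integer assignment can satisfy these jointly:

  - x + 2y = 5: is a linear equation tying the variables together
  - x > y: bounds one variable relative to another variable
  - x < -6: bounds one variable relative to a constant

Propagating the comparison: y < x and x ≤ -7 give y ≤ -8. Range argument: with x ∈ [−∞, -7], y ∈ [−∞, -8], the left side of the equation is at most -23, but the right side is 5 > -23. No integer solution exists.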